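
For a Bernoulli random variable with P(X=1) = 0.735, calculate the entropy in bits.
0.8342 bits

The binary entropy function is:
H(p) = -p log(p) - (1-p) log(1-p)

H(0.735) = -0.735 × log_2(0.735) - 0.265 × log_2(0.265)
H(0.735) = 0.8342 bits

Note: Binary entropy is maximized at p=0.5 (H=1 bit) and minimized at p=0 or p=1 (H=0).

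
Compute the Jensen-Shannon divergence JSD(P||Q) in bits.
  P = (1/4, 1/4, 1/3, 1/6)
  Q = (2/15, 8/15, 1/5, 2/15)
0.0643 bits

Jensen-Shannon divergence is:
JSD(P||Q) = 0.5 × D_KL(P||M) + 0.5 × D_KL(Q||M)
where M = 0.5 × (P + Q) is the mixture distribution.

M = 0.5 × (1/4, 1/4, 1/3, 1/6) + 0.5 × (2/15, 8/15, 1/5, 2/15) = (0.191667, 0.391667, 4/15, 3/20)

D_KL(P||M) = 0.0666 bits
D_KL(Q||M) = 0.0621 bits

JSD(P||Q) = 0.5 × 0.0666 + 0.5 × 0.0621 = 0.0643 bits

Unlike KL divergence, JSD is symmetric and bounded: 0 ≤ JSD ≤ log(2).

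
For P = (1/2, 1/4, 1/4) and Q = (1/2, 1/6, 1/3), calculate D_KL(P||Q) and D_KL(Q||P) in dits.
D_KL(P||Q) = 0.0128, D_KL(Q||P) = 0.0123

KL divergence is not symmetric: D_KL(P||Q) ≠ D_KL(Q||P) in general.

D_KL(P||Q) = 0.0128 dits
D_KL(Q||P) = 0.0123 dits

No, they are not equal!

This asymmetry is why KL divergence is not a true distance metric.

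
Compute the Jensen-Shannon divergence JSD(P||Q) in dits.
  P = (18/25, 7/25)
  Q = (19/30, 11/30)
0.0019 dits

Jensen-Shannon divergence is:
JSD(P||Q) = 0.5 × D_KL(P||M) + 0.5 × D_KL(Q||M)
where M = 0.5 × (P + Q) is the mixture distribution.

M = 0.5 × (18/25, 7/25) + 0.5 × (19/30, 11/30) = (0.676667, 0.323333)

D_KL(P||M) = 0.0019 dits
D_KL(Q||M) = 0.0018 dits

JSD(P||Q) = 0.5 × 0.0019 + 0.5 × 0.0018 = 0.0019 dits

Unlike KL divergence, JSD is symmetric and bounded: 0 ≤ JSD ≤ log(2).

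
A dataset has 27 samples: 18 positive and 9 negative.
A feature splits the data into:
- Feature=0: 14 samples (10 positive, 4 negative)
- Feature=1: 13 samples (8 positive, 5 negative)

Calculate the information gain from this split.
0.0079 bits

Information Gain = H(Y) - H(Y|Feature)

Before split:
P(positive) = 18/27 = 0.6667
H(Y) = 0.9183 bits

After split:
Feature=0: H = 0.8631 bits (weight = 14/27)
Feature=1: H = 0.9612 bits (weight = 13/27)
H(Y|Feature) = (14/27)×0.8631 + (13/27)×0.9612 = 0.9104 bits

Information Gain = 0.9183 - 0.9104 = 0.0079 bits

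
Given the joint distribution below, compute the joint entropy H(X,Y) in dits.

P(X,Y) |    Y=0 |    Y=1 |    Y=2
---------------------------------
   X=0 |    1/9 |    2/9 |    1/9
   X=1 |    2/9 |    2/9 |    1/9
0.7536 dits

Joint entropy is H(X,Y) = -Σ_{x,y} p(x,y) log p(x,y).

Summing over all non-zero entries:
H(X,Y) = -[1/9·log_10(1/9) + 2/9·log_10(2/9) + 1/9·log_10(1/9) + 2/9·log_10(2/9) + 2/9·log_10(2/9) + 1/9·log_10(1/9)]
H(X,Y) = 0.7536 dits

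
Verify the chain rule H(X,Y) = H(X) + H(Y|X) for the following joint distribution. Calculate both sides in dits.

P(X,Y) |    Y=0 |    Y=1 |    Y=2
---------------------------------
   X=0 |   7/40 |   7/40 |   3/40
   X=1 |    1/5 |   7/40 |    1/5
H(X,Y) = 0.7614, H(X) = 0.2961, H(Y|X) = 0.4652 (all in dits)

Chain rule: H(X,Y) = H(X) + H(Y|X)

Left side — joint entropy directly:
H(X,Y) = -Σ p(x,y) log p(x,y) = 0.7614 dits

Right side — compute H(Y|X) from the conditional distributions:
P(X) = (17/40, 23/40), so H(X) = 0.2961 dits
H(Y|X) = Σ_x P(X=x) · H(Y|X=x):
  P(Y|X=0) = (7/17, 7/17, 3/17), H(Y|X=0) = 0.4503, weight P(X=0) = 17/40
  P(Y|X=1) = (8/23, 7/23, 8/23), H(Y|X=1) = 0.4763, weight P(X=1) = 23/40
H(Y|X) = 0.4652 dits

H(X) + H(Y|X) = 0.2961 + 0.4652 = 0.7614 dits

Both sides equal 0.7614 dits. ✓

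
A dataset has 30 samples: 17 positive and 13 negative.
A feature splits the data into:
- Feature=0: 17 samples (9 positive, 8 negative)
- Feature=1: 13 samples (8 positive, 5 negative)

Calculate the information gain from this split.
0.0054 bits

Information Gain = H(Y) - H(Y|Feature)

Before split:
P(positive) = 17/30 = 0.5667
H(Y) = 0.9871 bits

After split:
Feature=0: H = 0.9975 bits (weight = 17/30)
Feature=1: H = 0.9612 bits (weight = 13/30)
H(Y|Feature) = (17/30)×0.9975 + (13/30)×0.9612 = 0.9818 bits

Information Gain = 0.9871 - 0.9818 = 0.0054 bits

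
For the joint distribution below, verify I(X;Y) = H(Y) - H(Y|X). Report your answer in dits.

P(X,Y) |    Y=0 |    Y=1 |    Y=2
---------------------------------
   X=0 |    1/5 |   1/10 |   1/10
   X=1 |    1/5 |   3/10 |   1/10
I(X;Y) = 0.0140 dits

Mutual information has multiple equivalent forms:
- I(X;Y) = H(X) - H(X|Y)
- I(X;Y) = H(Y) - H(Y|X)
- I(X;Y) = H(X) + H(Y) - H(X,Y)

Computing all quantities:
H(X) = 0.2923, H(Y) = 0.4581, H(X,Y) = 0.7365
H(X|Y) = 0.2783, H(Y|X) = 0.4442

Verification:
H(X) - H(X|Y) = 0.2923 - 0.2783 = 0.0140
H(Y) - H(Y|X) = 0.4581 - 0.4442 = 0.0140
H(X) + H(Y) - H(X,Y) = 0.2923 + 0.4581 - 0.7365 = 0.0140

All forms give I(X;Y) = 0.0140 dits. ✓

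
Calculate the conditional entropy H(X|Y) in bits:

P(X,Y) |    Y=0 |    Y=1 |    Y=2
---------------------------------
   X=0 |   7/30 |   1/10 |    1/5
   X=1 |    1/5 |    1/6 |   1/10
0.9615 bits

Using the chain rule: H(X|Y) = H(X,Y) - H(Y)

First, compute H(X,Y) = 2.5139 bits

Marginal P(Y) = (13/30, 4/15, 3/10)
H(Y) = 1.5524 bits

H(X|Y) = H(X,Y) - H(Y) = 2.5139 - 1.5524 = 0.9615 bits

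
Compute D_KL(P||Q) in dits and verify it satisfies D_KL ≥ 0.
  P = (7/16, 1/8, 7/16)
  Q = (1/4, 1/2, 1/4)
0.1374 dits

KL divergence satisfies the Gibbs inequality: D_KL(P||Q) ≥ 0 for all distributions P, Q.

D_KL(P||Q) = Σ p(x) log(p(x)/q(x))
Term by term:
  x=0: 7/16 × log_10[(7/16)/(1/4)] = 0.1063
  x=1: 1/8 × log_10[(1/8)/(1/2)] = -0.0753
  x=2: 7/16 × log_10[(7/16)/(1/4)] = 0.1063
D_KL(P||Q) = 0.1374 dits

D_KL(P||Q) = 0.1374 ≥ 0 ✓

This non-negativity is a fundamental property: relative entropy cannot be negative because it measures how different Q is from P.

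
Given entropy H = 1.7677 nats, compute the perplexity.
5.8574

Perplexity is e^H (or exp(H) for natural log).

H = 1.7677 nats
Perplexity = e^1.7677 = 5.8574

Interpretation: The model's uncertainty is equivalent to choosing uniformly among 5.9 options.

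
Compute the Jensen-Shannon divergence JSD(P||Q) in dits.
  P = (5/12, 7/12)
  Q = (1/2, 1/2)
0.0015 dits

Jensen-Shannon divergence is:
JSD(P||Q) = 0.5 × D_KL(P||M) + 0.5 × D_KL(Q||M)
where M = 0.5 × (P + Q) is the mixture distribution.

M = 0.5 × (5/12, 7/12) + 0.5 × (1/2, 1/2) = (11/24, 13/24)

D_KL(P||M) = 0.0015 dits
D_KL(Q||M) = 0.0015 dits

JSD(P||Q) = 0.5 × 0.0015 + 0.5 × 0.0015 = 0.0015 dits

Unlike KL divergence, JSD is symmetric and bounded: 0 ≤ JSD ≤ log(2).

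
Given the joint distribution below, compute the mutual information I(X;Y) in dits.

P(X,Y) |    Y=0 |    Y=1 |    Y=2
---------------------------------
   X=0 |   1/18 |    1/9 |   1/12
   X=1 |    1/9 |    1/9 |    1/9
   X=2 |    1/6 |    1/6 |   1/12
0.0080 dits

Mutual information: I(X;Y) = H(X) + H(Y) - H(X,Y)

Marginals:
P(X) = (1/4, 1/3, 5/12), H(X) = 0.4680 dits
P(Y) = (1/3, 7/18, 5/18), H(Y) = 0.4731 dits

Joint entropy: H(X,Y) = 0.9331 dits

I(X;Y) = 0.4680 + 0.4731 - 0.9331 = 0.0080 dits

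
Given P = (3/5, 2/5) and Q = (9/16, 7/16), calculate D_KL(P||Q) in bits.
0.0042 bits

KL divergence: D_KL(P||Q) = Σ p(x) log(p(x)/q(x))

Computing term by term:
  x=0: 3/5 × log_2[(3/5)/(9/16)] = 3/5 × 0.0931 = 0.0559
  x=1: 2/5 × log_2[(2/5)/(7/16)] = 2/5 × -0.1293 = -0.0517

D_KL(P||Q) = 0.0042 bits

Note: KL divergence is always non-negative and equals 0 iff P = Q.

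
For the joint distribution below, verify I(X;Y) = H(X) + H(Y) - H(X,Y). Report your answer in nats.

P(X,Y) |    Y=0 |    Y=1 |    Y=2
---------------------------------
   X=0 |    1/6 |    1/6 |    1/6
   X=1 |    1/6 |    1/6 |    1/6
I(X;Y) = 0.0000 nats

Mutual information has multiple equivalent forms:
- I(X;Y) = H(X) - H(X|Y)
- I(X;Y) = H(Y) - H(Y|X)
- I(X;Y) = H(X) + H(Y) - H(X,Y)

Computing all quantities:
H(X) = 0.6931, H(Y) = 1.0986, H(X,Y) = 1.7918
H(X|Y) = 0.6931, H(Y|X) = 1.0986

Verification:
H(X) - H(X|Y) = 0.6931 - 0.6931 = 0.0000
H(Y) - H(Y|X) = 1.0986 - 1.0986 = 0.0000
H(X) + H(Y) - H(X,Y) = 0.6931 + 1.0986 - 1.7918 = 0.0000

All forms give I(X;Y) = 0.0000 nats. ✓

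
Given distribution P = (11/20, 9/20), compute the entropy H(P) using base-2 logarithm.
0.9928 bits

Shannon entropy is H(X) = -Σ p(x) log p(x).

For P = (11/20, 9/20):
H = -11/20 × log_2(11/20) -9/20 × log_2(9/20)
H = 0.9928 bits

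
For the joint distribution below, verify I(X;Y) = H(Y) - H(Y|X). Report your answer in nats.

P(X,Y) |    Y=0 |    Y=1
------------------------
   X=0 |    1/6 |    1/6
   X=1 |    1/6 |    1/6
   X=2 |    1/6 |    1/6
I(X;Y) = 0.0000 nats

Mutual information has multiple equivalent forms:
- I(X;Y) = H(X) - H(X|Y)
- I(X;Y) = H(Y) - H(Y|X)
- I(X;Y) = H(X) + H(Y) - H(X,Y)

Computing all quantities:
H(X) = 1.0986, H(Y) = 0.6931, H(X,Y) = 1.7918
H(X|Y) = 1.0986, H(Y|X) = 0.6931

Verification:
H(X) - H(X|Y) = 1.0986 - 1.0986 = 0.0000
H(Y) - H(Y|X) = 0.6931 - 0.6931 = 0.0000
H(X) + H(Y) - H(X,Y) = 1.0986 + 0.6931 - 1.7918 = 0.0000

All forms give I(X;Y) = 0.0000 nats. ✓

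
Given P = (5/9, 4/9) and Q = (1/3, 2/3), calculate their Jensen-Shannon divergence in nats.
0.0252 nats

Jensen-Shannon divergence is:
JSD(P||Q) = 0.5 × D_KL(P||M) + 0.5 × D_KL(Q||M)
where M = 0.5 × (P + Q) is the mixture distribution.

M = 0.5 × (5/9, 4/9) + 0.5 × (1/3, 2/3) = (4/9, 5/9)

D_KL(P||M) = 0.0248 nats
D_KL(Q||M) = 0.0257 nats

JSD(P||Q) = 0.5 × 0.0248 + 0.5 × 0.0257 = 0.0252 nats

Unlike KL divergence, JSD is symmetric and bounded: 0 ≤ JSD ≤ log(2).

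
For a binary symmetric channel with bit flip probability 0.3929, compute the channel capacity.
0.0334 bits

For a binary symmetric channel (BSC) with error probability p:
Capacity C = 1 - H(p) bits per symbol

where H(p) = -p log₂(p) - (1-p) log₂(1-p) is the binary entropy function.

H(0.3929) = 0.9666 bits
C = 1 - 0.9666 = 0.0334 bits per symbol

This means we can reliably transmit up to 0.0334 bits of information per channel use.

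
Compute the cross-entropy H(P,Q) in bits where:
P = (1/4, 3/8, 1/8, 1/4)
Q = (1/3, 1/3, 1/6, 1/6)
1.9600 bits

Cross-entropy: H(P,Q) = -Σ p(x) log q(x)

Alternatively: H(P,Q) = H(P) + D_KL(P||Q)
H(P) = 1.9056 bits
D_KL(P||Q) = 0.0543 bits

H(P,Q) = 1.9056 + 0.0543 = 1.9600 bits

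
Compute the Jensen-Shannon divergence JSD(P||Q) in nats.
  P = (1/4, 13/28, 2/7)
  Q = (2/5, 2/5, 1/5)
0.0137 nats

Jensen-Shannon divergence is:
JSD(P||Q) = 0.5 × D_KL(P||M) + 0.5 × D_KL(Q||M)
where M = 0.5 × (P + Q) is the mixture distribution.

M = 0.5 × (1/4, 13/28, 2/7) + 0.5 × (2/5, 2/5, 1/5) = (13/40, 0.432143, 0.242857)

D_KL(P||M) = 0.0142 nats
D_KL(Q||M) = 0.0133 nats

JSD(P||Q) = 0.5 × 0.0142 + 0.5 × 0.0133 = 0.0137 nats

Unlike KL divergence, JSD is symmetric and bounded: 0 ≤ JSD ≤ log(2).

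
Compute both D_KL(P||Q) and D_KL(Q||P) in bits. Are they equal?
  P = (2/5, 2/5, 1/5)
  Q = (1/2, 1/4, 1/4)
D_KL(P||Q) = 0.0781, D_KL(Q||P) = 0.0719

KL divergence is not symmetric: D_KL(P||Q) ≠ D_KL(Q||P) in general.

D_KL(P||Q) = 0.0781 bits
D_KL(Q||P) = 0.0719 bits

No, they are not equal!

This asymmetry is why KL divergence is not a true distance metric.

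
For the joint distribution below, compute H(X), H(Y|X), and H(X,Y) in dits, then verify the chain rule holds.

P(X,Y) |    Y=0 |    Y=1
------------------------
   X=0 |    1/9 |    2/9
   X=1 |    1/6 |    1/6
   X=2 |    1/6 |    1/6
H(X,Y) = 0.7700, H(X) = 0.4771, H(Y|X) = 0.2928 (all in dits)

Chain rule: H(X,Y) = H(X) + H(Y|X)

Left side — joint entropy directly:
H(X,Y) = -Σ p(x,y) log p(x,y) = 0.7700 dits

Right side — compute H(Y|X) from the conditional distributions:
P(X) = (1/3, 1/3, 1/3), so H(X) = 0.4771 dits
H(Y|X) = Σ_x P(X=x) · H(Y|X=x):
  P(Y|X=0) = (1/3, 2/3), H(Y|X=0) = 0.2764, weight P(X=0) = 1/3
  P(Y|X=1) = (1/2, 1/2), H(Y|X=1) = 0.3010, weight P(X=1) = 1/3
  P(Y|X=2) = (1/2, 1/2), H(Y|X=2) = 0.3010, weight P(X=2) = 1/3
H(Y|X) = 0.2928 dits

H(X) + H(Y|X) = 0.4771 + 0.2928 = 0.7700 dits

Both sides equal 0.7700 dits. ✓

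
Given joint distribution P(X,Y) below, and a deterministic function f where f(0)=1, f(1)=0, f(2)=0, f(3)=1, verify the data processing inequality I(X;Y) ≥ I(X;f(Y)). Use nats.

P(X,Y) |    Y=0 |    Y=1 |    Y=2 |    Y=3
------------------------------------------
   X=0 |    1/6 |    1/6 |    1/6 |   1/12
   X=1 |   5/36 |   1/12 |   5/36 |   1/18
I(X;Y) = 0.0055, I(X;f(Y)) = 0.0007, inequality holds: 0.0055 ≥ 0.0007

Data Processing Inequality: For any Markov chain X → Y → Z, we have I(X;Y) ≥ I(X;Z).

Here Z = f(Y) is a deterministic function of Y, forming X → Y → Z.

Original I(X;Y) = 0.0055 nats

After applying f:
P(X,Z) where Z=f(Y):
- P(X,Z=0) = P(X,Y=1) + P(X,Y=2)
- P(X,Z=1) = P(X,Y=0) + P(X,Y=3)

I(X;Z) = I(X;f(Y)) = 0.0007 nats

Verification: 0.0055 ≥ 0.0007 ✓

Information cannot be created by processing; the function f can only lose information about X.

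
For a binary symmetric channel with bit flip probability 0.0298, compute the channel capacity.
0.8066 bits

For a binary symmetric channel (BSC) with error probability p:
Capacity C = 1 - H(p) bits per symbol

where H(p) = -p log₂(p) - (1-p) log₂(1-p) is the binary entropy function.

H(0.0298) = 0.1934 bits
C = 1 - 0.1934 = 0.8066 bits per symbol

This means we can reliably transmit up to 0.8066 bits of information per channel use.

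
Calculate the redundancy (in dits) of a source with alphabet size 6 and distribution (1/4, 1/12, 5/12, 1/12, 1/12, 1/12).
0.1095 dits

Redundancy measures how far a source is from maximum entropy:
R = H_max - H(X)

Maximum entropy for 6 symbols: H_max = log_10(6) = 0.7782 dits
Actual entropy: H(X) = 0.6687 dits
Redundancy: R = 0.7782 - 0.6687 = 0.1095 dits

This redundancy represents potential for compression: the source could be compressed by 0.1095 dits per symbol.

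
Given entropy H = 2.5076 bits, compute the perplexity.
5.6867

Perplexity is 2^H (or exp(H) for natural log).

H = 2.5076 bits
Perplexity = 2^2.5076 = 5.6867

Interpretation: The model's uncertainty is equivalent to choosing uniformly among 5.7 options.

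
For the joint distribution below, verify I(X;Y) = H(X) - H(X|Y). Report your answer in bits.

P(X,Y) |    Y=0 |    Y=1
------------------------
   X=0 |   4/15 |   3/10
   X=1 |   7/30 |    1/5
I(X;Y) = 0.0033 bits

Mutual information has multiple equivalent forms:
- I(X;Y) = H(X) - H(X|Y)
- I(X;Y) = H(Y) - H(Y|X)
- I(X;Y) = H(X) + H(Y) - H(X,Y)

Computing all quantities:
H(X) = 0.9871, H(Y) = 1.0000, H(X,Y) = 1.9839
H(X|Y) = 0.9839, H(Y|X) = 0.9967

Verification:
H(X) - H(X|Y) = 0.9871 - 0.9839 = 0.0033
H(Y) - H(Y|X) = 1.0000 - 0.9967 = 0.0033
H(X) + H(Y) - H(X,Y) = 0.9871 + 1.0000 - 1.9839 = 0.0033

All forms give I(X;Y) = 0.0033 bits. ✓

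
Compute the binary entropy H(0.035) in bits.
0.2189 bits

The binary entropy function is:
H(p) = -p log(p) - (1-p) log(1-p)

H(0.035) = -0.035 × log_2(0.035) - 0.965 × log_2(0.965)
H(0.035) = 0.2189 bits

Note: Binary entropy is maximized at p=0.5 (H=1 bit) and minimized at p=0 or p=1 (H=0).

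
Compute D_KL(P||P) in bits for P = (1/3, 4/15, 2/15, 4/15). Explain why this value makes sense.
0.0000 bits

KL divergence satisfies the Gibbs inequality: D_KL(P||Q) ≥ 0 for all distributions P, Q.

D_KL(P||Q) = Σ p(x) log(p(x)/q(x))
Each term is p(x) × log_2(p(x)/p(x)) = p(x) × log_2(1) = 0, so the sum is 0.
D_KL(P||Q) = 0.0000 bits

When P = Q, the KL divergence is exactly 0, as there is no 'divergence' between identical distributions.

This non-negativity is a fundamental property: relative entropy cannot be negative because it measures how different Q is from P.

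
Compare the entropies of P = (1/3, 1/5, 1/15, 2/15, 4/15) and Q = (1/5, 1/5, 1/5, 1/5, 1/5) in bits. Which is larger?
Q

Computing entropies in bits:
H(P) = 2.1493
H(Q) = 2.3219

Distribution Q has higher entropy.

Intuition: The distribution closer to uniform (more spread out) has higher entropy.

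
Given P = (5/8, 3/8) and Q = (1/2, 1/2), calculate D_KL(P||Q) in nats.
0.0316 nats

KL divergence: D_KL(P||Q) = Σ p(x) log(p(x)/q(x))

Computing term by term:
  x=0: 5/8 × log_e[(5/8)/(1/2)] = 5/8 × 0.2231 = 0.1395
  x=1: 3/8 × log_e[(3/8)/(1/2)] = 3/8 × -0.2877 = -0.1079

D_KL(P||Q) = 0.0316 nats

Note: KL divergence is always non-negative and equals 0 iff P = Q.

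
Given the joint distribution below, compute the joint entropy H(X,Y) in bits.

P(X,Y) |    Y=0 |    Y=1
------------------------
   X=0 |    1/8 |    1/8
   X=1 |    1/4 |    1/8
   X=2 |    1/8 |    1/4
2.5000 bits

Joint entropy is H(X,Y) = -Σ_{x,y} p(x,y) log p(x,y).

Summing over all non-zero entries:
H(X,Y) = -[1/8·log_2(1/8) + 1/8·log_2(1/8) + 1/4·log_2(1/4) + 1/8·log_2(1/8) + 1/8·log_2(1/8) + 1/4·log_2(1/4)]
H(X,Y) = 2.5000 bits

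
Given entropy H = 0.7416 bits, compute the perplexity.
1.6720

Perplexity is 2^H (or exp(H) for natural log).

H = 0.7416 bits
Perplexity = 2^0.7416 = 1.6720

Interpretation: The model's uncertainty is equivalent to choosing uniformly among 1.7 options.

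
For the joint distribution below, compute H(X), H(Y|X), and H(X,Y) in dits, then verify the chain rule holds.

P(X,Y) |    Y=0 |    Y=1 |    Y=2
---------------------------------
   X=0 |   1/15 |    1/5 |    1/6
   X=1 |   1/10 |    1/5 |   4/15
H(X,Y) = 0.7408, H(X) = 0.2972, H(Y|X) = 0.4436 (all in dits)

Chain rule: H(X,Y) = H(X) + H(Y|X)

Left side — joint entropy directly:
H(X,Y) = -Σ p(x,y) log p(x,y) = 0.7408 dits

Right side — compute H(Y|X) from the conditional distributions:
P(X) = (13/30, 17/30), so H(X) = 0.2972 dits
H(Y|X) = Σ_x P(X=x) · H(Y|X=x):
  P(Y|X=0) = (2/13, 6/13, 5/13), H(Y|X=0) = 0.4396, weight P(X=0) = 13/30
  P(Y|X=1) = (3/17, 6/17, 8/17), H(Y|X=1) = 0.4466, weight P(X=1) = 17/30
H(Y|X) = 0.4436 dits

H(X) + H(Y|X) = 0.2972 + 0.4436 = 0.7408 dits

Both sides equal 0.7408 dits. ✓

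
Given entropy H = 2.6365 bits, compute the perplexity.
6.2182

Perplexity is 2^H (or exp(H) for natural log).

H = 2.6365 bits
Perplexity = 2^2.6365 = 6.2182

Interpretation: The model's uncertainty is equivalent to choosing uniformly among 6.2 options.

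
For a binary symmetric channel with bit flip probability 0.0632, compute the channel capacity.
0.6600 bits

For a binary symmetric channel (BSC) with error probability p:
Capacity C = 1 - H(p) bits per symbol

where H(p) = -p log₂(p) - (1-p) log₂(1-p) is the binary entropy function.

H(0.0632) = 0.3400 bits
C = 1 - 0.3400 = 0.6600 bits per symbol

This means we can reliably transmit up to 0.6600 bits of information per channel use.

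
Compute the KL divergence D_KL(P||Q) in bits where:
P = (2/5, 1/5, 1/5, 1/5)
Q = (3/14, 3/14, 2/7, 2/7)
0.1344 bits

KL divergence: D_KL(P||Q) = Σ p(x) log(p(x)/q(x))

Computing term by term:
  x=0: 2/5 × log_2[(2/5)/(3/14)] = 2/5 × 0.9005 = 0.3602
  x=1: 1/5 × log_2[(1/5)/(3/14)] = 1/5 × -0.0995 = -0.0199
  x=2: 1/5 × log_2[(1/5)/(2/7)] = 1/5 × -0.5146 = -0.1029
  x=3: 1/5 × log_2[(1/5)/(2/7)] = 1/5 × -0.5146 = -0.1029

D_KL(P||Q) = 0.1344 bits

Note: KL divergence is always non-negative and equals 0 iff P = Q.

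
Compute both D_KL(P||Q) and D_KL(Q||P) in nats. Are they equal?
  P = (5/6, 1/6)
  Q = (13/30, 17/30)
D_KL(P||Q) = 0.3410, D_KL(Q||P) = 0.4101

KL divergence is not symmetric: D_KL(P||Q) ≠ D_KL(Q||P) in general.

D_KL(P||Q) = 0.3410 nats
D_KL(Q||P) = 0.4101 nats

No, they are not equal!

This asymmetry is why KL divergence is not a true distance metric.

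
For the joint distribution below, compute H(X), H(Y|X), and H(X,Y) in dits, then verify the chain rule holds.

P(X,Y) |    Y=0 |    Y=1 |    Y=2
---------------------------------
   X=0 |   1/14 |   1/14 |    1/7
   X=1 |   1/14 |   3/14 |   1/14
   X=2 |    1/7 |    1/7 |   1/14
H(X,Y) = 0.9149, H(X) = 0.4748, H(Y|X) = 0.4400 (all in dits)

Chain rule: H(X,Y) = H(X) + H(Y|X)

Left side — joint entropy directly:
H(X,Y) = -Σ p(x,y) log p(x,y) = 0.9149 dits

Right side — compute H(Y|X) from the conditional distributions:
P(X) = (2/7, 5/14, 5/14), so H(X) = 0.4748 dits
H(Y|X) = Σ_x P(X=x) · H(Y|X=x):
  P(Y|X=0) = (1/4, 1/4, 1/2), H(Y|X=0) = 0.4515, weight P(X=0) = 2/7
  P(Y|X=1) = (1/5, 3/5, 1/5), H(Y|X=1) = 0.4127, weight P(X=1) = 5/14
  P(Y|X=2) = (2/5, 2/5, 1/5), H(Y|X=2) = 0.4581, weight P(X=2) = 5/14
H(Y|X) = 0.4400 dits

H(X) + H(Y|X) = 0.4748 + 0.4400 = 0.9149 dits

Both sides equal 0.9149 dits. ✓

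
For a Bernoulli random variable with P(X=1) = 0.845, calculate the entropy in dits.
0.1873 dits

The binary entropy function is:
H(p) = -p log(p) - (1-p) log(1-p)

H(0.845) = -0.845 × log_10(0.845) - 0.155 × log_10(0.155)
H(0.845) = 0.1873 dits

Note: Binary entropy is maximized at p=0.5 (H=1 bit) and minimized at p=0 or p=1 (H=0).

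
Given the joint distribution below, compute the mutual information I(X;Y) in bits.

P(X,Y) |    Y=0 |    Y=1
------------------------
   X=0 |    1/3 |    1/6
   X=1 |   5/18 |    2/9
0.0094 bits

Mutual information: I(X;Y) = H(X) + H(Y) - H(X,Y)

Marginals:
P(X) = (1/2, 1/2), H(X) = 1.0000 bits
P(Y) = (11/18, 7/18), H(Y) = 0.9641 bits

Joint entropy: H(X,Y) = 1.9547 bits

I(X;Y) = 1.0000 + 0.9641 - 1.9547 = 0.0094 bits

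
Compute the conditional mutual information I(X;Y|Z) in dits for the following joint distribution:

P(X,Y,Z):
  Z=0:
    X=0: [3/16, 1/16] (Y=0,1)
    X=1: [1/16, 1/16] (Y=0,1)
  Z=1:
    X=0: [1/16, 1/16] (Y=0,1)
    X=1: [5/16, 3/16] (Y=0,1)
0.0064 dits

Conditional mutual information: I(X;Y|Z) = H(X|Z) + H(Y|Z) - H(X,Y|Z)

H(Z) = 0.2873
H(X,Z) = 0.5268 → H(X|Z) = 0.2395
H(Y,Z) = 0.5737 → H(Y|Z) = 0.2863
H(X,Y,Z) = 0.8068 → H(X,Y|Z) = 0.5195

I(X;Y|Z) = 0.2395 + 0.2863 - 0.5195 = 0.0064 dits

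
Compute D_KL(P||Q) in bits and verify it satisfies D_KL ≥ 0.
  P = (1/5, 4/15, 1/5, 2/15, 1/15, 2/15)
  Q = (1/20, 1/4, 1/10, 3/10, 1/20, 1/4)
0.3756 bits

KL divergence satisfies the Gibbs inequality: D_KL(P||Q) ≥ 0 for all distributions P, Q.

D_KL(P||Q) = Σ p(x) log(p(x)/q(x))
Term by term:
  x=0: 1/5 × log_2[(1/5)/(1/20)] = 0.4000
  x=1: 4/15 × log_2[(4/15)/(1/4)] = 0.0248
  x=2: 1/5 × log_2[(1/5)/(1/10)] = 0.2000
  x=3: 2/15 × log_2[(2/15)/(3/10)] = -0.1560
  x=4: 1/15 × log_2[(1/15)/(1/20)] = 0.0277
  x=5: 2/15 × log_2[(2/15)/(1/4)] = -0.1209
D_KL(P||Q) = 0.3756 bits

D_KL(P||Q) = 0.3756 ≥ 0 ✓

This non-negativity is a fundamental property: relative entropy cannot be negative because it measures how different Q is from P.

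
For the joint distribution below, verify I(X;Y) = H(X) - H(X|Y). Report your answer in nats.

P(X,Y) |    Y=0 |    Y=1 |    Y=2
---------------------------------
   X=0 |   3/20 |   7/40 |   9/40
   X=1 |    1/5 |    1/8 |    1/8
I(X;Y) = 0.0172 nats

Mutual information has multiple equivalent forms:
- I(X;Y) = H(X) - H(X|Y)
- I(X;Y) = H(Y) - H(Y|X)
- I(X;Y) = H(X) + H(Y) - H(X,Y)

Computing all quantities:
H(X) = 0.6881, H(Y) = 1.0961, H(X,Y) = 1.7670
H(X|Y) = 0.6709, H(Y|X) = 1.0788

Verification:
H(X) - H(X|Y) = 0.6881 - 0.6709 = 0.0172
H(Y) - H(Y|X) = 1.0961 - 1.0788 = 0.0172
H(X) + H(Y) - H(X,Y) = 0.6881 + 1.0961 - 1.7670 = 0.0172

All forms give I(X;Y) = 0.0172 nats. ✓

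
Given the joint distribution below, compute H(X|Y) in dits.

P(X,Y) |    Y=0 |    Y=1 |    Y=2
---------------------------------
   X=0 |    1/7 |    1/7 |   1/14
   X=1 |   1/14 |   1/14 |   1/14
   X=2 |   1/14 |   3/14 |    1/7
0.4463 dits

Using the chain rule: H(X|Y) = H(X,Y) - H(Y)

First, compute H(X,Y) = 0.9149 dits

Marginal P(Y) = (2/7, 3/7, 2/7)
H(Y) = 0.4686 dits

H(X|Y) = H(X,Y) - H(Y) = 0.9149 - 0.4686 = 0.4463 dits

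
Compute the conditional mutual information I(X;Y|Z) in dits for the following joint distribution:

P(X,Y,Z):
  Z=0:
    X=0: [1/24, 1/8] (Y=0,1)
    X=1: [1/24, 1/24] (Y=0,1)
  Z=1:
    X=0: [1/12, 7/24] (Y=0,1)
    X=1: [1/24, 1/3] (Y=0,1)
0.0070 dits

Conditional mutual information: I(X;Y|Z) = H(X|Z) + H(Y|Z) - H(X,Y|Z)

H(Z) = 0.2442
H(X,Z) = 0.5391 → H(X|Z) = 0.2949
H(Y,Z) = 0.4601 → H(Y|Z) = 0.2159
H(X,Y,Z) = 0.7480 → H(X,Y|Z) = 0.5037

I(X;Y|Z) = 0.2949 + 0.2159 - 0.5037 = 0.0070 dits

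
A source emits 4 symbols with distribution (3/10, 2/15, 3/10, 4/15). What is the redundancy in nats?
0.0428 nats

Redundancy measures how far a source is from maximum entropy:
R = H_max - H(X)

Maximum entropy for 4 symbols: H_max = log_e(4) = 1.3863 nats
Actual entropy: H(X) = 1.3435 nats
Redundancy: R = 1.3863 - 1.3435 = 0.0428 nats

This redundancy represents potential for compression: the source could be compressed by 0.0428 nats per symbol.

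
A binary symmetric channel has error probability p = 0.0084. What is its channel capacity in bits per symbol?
0.9300 bits

For a binary symmetric channel (BSC) with error probability p:
Capacity C = 1 - H(p) bits per symbol

where H(p) = -p log₂(p) - (1-p) log₂(1-p) is the binary entropy function.

H(0.0084) = 0.0700 bits
C = 1 - 0.0700 = 0.9300 bits per symbol

This means we can reliably transmit up to 0.9300 bits of information per channel use.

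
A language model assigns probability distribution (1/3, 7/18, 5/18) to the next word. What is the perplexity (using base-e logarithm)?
2.9722

Perplexity is e^H (or exp(H) for natural log).

First, H = -Σ p log p = 1.0893 nats
Perplexity = e^1.0893 = 2.9722

Interpretation: The model's uncertainty is equivalent to choosing uniformly among 3.0 options.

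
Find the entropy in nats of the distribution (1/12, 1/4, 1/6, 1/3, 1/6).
1.5171 nats

Shannon entropy is H(X) = -Σ p(x) log p(x).

For P = (1/12, 1/4, 1/6, 1/3, 1/6):
H = -1/12 × log_e(1/12) -1/4 × log_e(1/4) -1/6 × log_e(1/6) -1/3 × log_e(1/3) -1/6 × log_e(1/6)
H = 1.5171 nats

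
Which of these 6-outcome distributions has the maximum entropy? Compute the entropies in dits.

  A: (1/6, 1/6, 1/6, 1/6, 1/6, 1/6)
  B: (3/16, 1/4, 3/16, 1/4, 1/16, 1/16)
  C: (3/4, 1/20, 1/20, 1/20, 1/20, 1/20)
A

For a discrete distribution over n outcomes, entropy is maximized by the uniform distribution.

Computing entropies:
H(A) = 0.7782 dits
H(B) = 0.7242 dits
H(C) = 0.4190 dits

The uniform distribution (where all probabilities equal 1/6) achieves the maximum entropy of log_10(6) = 0.7782 dits.

Distribution A has the highest entropy.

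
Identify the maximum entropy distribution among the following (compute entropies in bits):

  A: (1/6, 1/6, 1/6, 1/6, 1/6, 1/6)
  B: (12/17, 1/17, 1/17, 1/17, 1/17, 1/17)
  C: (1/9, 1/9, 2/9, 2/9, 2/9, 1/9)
A

For a discrete distribution over n outcomes, entropy is maximized by the uniform distribution.

Computing entropies:
H(A) = 2.5850 bits
H(B) = 1.5569 bits
H(C) = 2.5033 bits

The uniform distribution (where all probabilities equal 1/6) achieves the maximum entropy of log_2(6) = 2.5850 bits.

Distribution A has the highest entropy.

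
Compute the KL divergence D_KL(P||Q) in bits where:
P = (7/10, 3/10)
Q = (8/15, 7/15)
0.0834 bits

KL divergence: D_KL(P||Q) = Σ p(x) log(p(x)/q(x))

Computing term by term:
  x=0: 7/10 × log_2[(7/10)/(8/15)] = 7/10 × 0.3923 = 0.2746
  x=1: 3/10 × log_2[(3/10)/(7/15)] = 3/10 × -0.6374 = -0.1912

D_KL(P||Q) = 0.0834 bits

Note: KL divergence is always non-negative and equals 0 iff P = Q.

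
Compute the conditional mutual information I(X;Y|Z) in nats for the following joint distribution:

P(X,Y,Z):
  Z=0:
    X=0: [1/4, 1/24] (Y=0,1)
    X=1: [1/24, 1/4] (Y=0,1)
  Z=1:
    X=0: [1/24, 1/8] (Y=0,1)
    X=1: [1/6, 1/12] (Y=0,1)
0.2011 nats

Conditional mutual information: I(X;Y|Z) = H(X|Z) + H(Y|Z) - H(X,Y|Z)

H(Z) = 0.6792
H(X,Z) = 1.3640 → H(X|Z) = 0.6848
H(Y,Z) = 1.3723 → H(Y|Z) = 0.6931
H(X,Y,Z) = 1.8560 → H(X,Y|Z) = 1.1768

I(X;Y|Z) = 0.6848 + 0.6931 - 1.1768 = 0.2011 nats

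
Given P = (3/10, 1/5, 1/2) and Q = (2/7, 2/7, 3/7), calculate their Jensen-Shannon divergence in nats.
0.0053 nats

Jensen-Shannon divergence is:
JSD(P||Q) = 0.5 × D_KL(P||M) + 0.5 × D_KL(Q||M)
where M = 0.5 × (P + Q) is the mixture distribution.

M = 0.5 × (3/10, 1/5, 1/2) + 0.5 × (2/7, 2/7, 3/7) = (0.292857, 0.242857, 13/28)

D_KL(P||M) = 0.0055 nats
D_KL(Q||M) = 0.0051 nats

JSD(P||Q) = 0.5 × 0.0055 + 0.5 × 0.0051 = 0.0053 nats

Unlike KL divergence, JSD is symmetric and bounded: 0 ≤ JSD ≤ log(2).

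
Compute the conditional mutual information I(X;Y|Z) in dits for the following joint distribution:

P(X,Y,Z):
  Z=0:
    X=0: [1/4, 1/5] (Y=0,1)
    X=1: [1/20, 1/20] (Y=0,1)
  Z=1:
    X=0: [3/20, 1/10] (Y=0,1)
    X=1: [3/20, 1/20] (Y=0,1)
0.0027 dits

Conditional mutual information: I(X;Y|Z) = H(X|Z) + H(Y|Z) - H(X,Y|Z)

H(Z) = 0.2989
H(X,Z) = 0.5464 → H(X|Z) = 0.2475
H(Y,Z) = 0.5878 → H(Y|Z) = 0.2890
H(X,Y,Z) = 0.8326 → H(X,Y|Z) = 0.5338

I(X;Y|Z) = 0.2475 + 0.2890 - 0.5338 = 0.0027 dits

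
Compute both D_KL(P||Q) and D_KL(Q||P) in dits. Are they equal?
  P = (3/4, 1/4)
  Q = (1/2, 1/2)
D_KL(P||Q) = 0.0568, D_KL(Q||P) = 0.0625

KL divergence is not symmetric: D_KL(P||Q) ≠ D_KL(Q||P) in general.

D_KL(P||Q) = 0.0568 dits
D_KL(Q||P) = 0.0625 dits

No, they are not equal!

This asymmetry is why KL divergence is not a true distance metric.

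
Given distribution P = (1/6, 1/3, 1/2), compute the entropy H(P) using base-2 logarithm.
1.4591 bits

Shannon entropy is H(X) = -Σ p(x) log p(x).

For P = (1/6, 1/3, 1/2):
H = -1/6 × log_2(1/6) -1/3 × log_2(1/3) -1/2 × log_2(1/2)
H = 1.4591 bits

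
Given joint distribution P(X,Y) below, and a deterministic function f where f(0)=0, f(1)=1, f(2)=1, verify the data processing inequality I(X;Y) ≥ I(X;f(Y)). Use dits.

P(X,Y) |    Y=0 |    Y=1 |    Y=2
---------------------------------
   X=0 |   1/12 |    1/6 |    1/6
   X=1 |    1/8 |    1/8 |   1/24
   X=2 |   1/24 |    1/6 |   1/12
I(X;Y) = 0.0227, I(X;f(Y)) = 0.0152, inequality holds: 0.0227 ≥ 0.0152

Data Processing Inequality: For any Markov chain X → Y → Z, we have I(X;Y) ≥ I(X;Z).

Here Z = f(Y) is a deterministic function of Y, forming X → Y → Z.

Original I(X;Y) = 0.0227 dits

After applying f:
P(X,Z) where Z=f(Y):
- P(X,Z=0) = P(X,Y=0)
- P(X,Z=1) = P(X,Y=1) + P(X,Y=2)

I(X;Z) = I(X;f(Y)) = 0.0152 dits

Verification: 0.0227 ≥ 0.0152 ✓

Information cannot be created by processing; the function f can only lose information about X.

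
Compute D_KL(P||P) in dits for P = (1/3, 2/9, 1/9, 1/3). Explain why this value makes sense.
0.0000 dits

KL divergence satisfies the Gibbs inequality: D_KL(P||Q) ≥ 0 for all distributions P, Q.

D_KL(P||Q) = Σ p(x) log(p(x)/q(x))
Each term is p(x) × log_10(p(x)/p(x)) = p(x) × log_10(1) = 0, so the sum is 0.
D_KL(P||Q) = 0.0000 dits

When P = Q, the KL divergence is exactly 0, as there is no 'divergence' between identical distributions.

This non-negativity is a fundamental property: relative entropy cannot be negative because it measures how different Q is from P.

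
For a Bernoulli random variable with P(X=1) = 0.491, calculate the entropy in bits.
0.9998 bits

The binary entropy function is:
H(p) = -p log(p) - (1-p) log(1-p)

H(0.491) = -0.491 × log_2(0.491) - 0.509 × log_2(0.509)
H(0.491) = 0.9998 bits

Note: Binary entropy is maximized at p=0.5 (H=1 bit) and minimized at p=0 or p=1 (H=0).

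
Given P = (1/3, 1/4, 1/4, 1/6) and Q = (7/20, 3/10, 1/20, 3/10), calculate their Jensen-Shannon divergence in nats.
0.0473 nats

Jensen-Shannon divergence is:
JSD(P||Q) = 0.5 × D_KL(P||M) + 0.5 × D_KL(Q||M)
where M = 0.5 × (P + Q) is the mixture distribution.

M = 0.5 × (1/3, 1/4, 1/4, 1/6) + 0.5 × (7/20, 3/10, 1/20, 3/10) = (0.341667, 11/40, 3/20, 7/30)

D_KL(P||M) = 0.0396 nats
D_KL(Q||M) = 0.0550 nats

JSD(P||Q) = 0.5 × 0.0396 + 0.5 × 0.0550 = 0.0473 nats

Unlike KL divergence, JSD is symmetric and bounded: 0 ≤ JSD ≤ log(2).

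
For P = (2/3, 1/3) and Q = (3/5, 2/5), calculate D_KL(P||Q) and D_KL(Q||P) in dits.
D_KL(P||Q) = 0.0041, D_KL(Q||P) = 0.0042

KL divergence is not symmetric: D_KL(P||Q) ≠ D_KL(Q||P) in general.

D_KL(P||Q) = 0.0041 dits
D_KL(Q||P) = 0.0042 dits

No, they are not equal!

This asymmetry is why KL divergence is not a true distance metric.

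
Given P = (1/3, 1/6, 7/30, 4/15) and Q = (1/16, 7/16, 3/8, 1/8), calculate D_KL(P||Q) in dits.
0.2121 dits

KL divergence: D_KL(P||Q) = Σ p(x) log(p(x)/q(x))

Computing term by term:
  x=0: 1/3 × log_10[(1/3)/(1/16)] = 1/3 × 0.7270 = 0.2423
  x=1: 1/6 × log_10[(1/6)/(7/16)] = 1/6 × -0.4191 = -0.0699
  x=2: 7/30 × log_10[(7/30)/(3/8)] = 7/30 × -0.2061 = -0.0481
  x=3: 4/15 × log_10[(4/15)/(1/8)] = 4/15 × 0.3291 = 0.0877

D_KL(P||Q) = 0.2121 dits

Note: KL divergence is always non-negative and equals 0 iff P = Q.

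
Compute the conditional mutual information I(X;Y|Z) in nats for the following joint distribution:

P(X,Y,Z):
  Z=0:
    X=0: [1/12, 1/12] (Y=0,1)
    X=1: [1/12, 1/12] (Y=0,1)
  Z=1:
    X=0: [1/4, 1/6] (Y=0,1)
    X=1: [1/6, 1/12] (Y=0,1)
0.0015 nats

Conditional mutual information: I(X;Y|Z) = H(X|Z) + H(Y|Z) - H(X,Y|Z)

H(Z) = 0.6365
H(X,Z) = 1.3086 → H(X|Z) = 0.6721
H(Y,Z) = 1.3086 → H(Y|Z) = 0.6721
H(X,Y,Z) = 1.9792 → H(X,Y|Z) = 1.3427

I(X;Y|Z) = 0.6721 + 0.6721 - 1.3427 = 0.0015 nats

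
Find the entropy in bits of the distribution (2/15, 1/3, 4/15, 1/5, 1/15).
2.1493 bits

Shannon entropy is H(X) = -Σ p(x) log p(x).

For P = (2/15, 1/3, 4/15, 1/5, 1/15):
H = -2/15 × log_2(2/15) -1/3 × log_2(1/3) -4/15 × log_2(4/15) -1/5 × log_2(1/5) -1/15 × log_2(1/15)
H = 2.1493 bits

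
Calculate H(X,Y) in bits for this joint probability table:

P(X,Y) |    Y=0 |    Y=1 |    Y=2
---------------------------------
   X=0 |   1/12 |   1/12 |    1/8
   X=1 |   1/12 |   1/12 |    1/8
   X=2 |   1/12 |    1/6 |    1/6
3.1054 bits

Joint entropy is H(X,Y) = -Σ_{x,y} p(x,y) log p(x,y).

Summing over all non-zero entries:
H(X,Y) = -[1/12·log_2(1/12) + 1/12·log_2(1/12) + 1/8·log_2(1/8) + 1/12·log_2(1/12) + 1/12·log_2(1/12) + 1/8·log_2(1/8) + 1/12·log_2(1/12) + 1/6·log_2(1/6) + 1/6·log_2(1/6)]
H(X,Y) = 3.1054 bits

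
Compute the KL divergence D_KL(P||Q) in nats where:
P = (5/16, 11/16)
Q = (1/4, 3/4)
0.0099 nats

KL divergence: D_KL(P||Q) = Σ p(x) log(p(x)/q(x))

Computing term by term:
  x=0: 5/16 × log_e[(5/16)/(1/4)] = 5/16 × 0.2231 = 0.0697
  x=1: 11/16 × log_e[(11/16)/(3/4)] = 11/16 × -0.0870 = -0.0598

D_KL(P||Q) = 0.0099 nats

Note: KL divergence is always non-negative and equals 0 iff P = Q.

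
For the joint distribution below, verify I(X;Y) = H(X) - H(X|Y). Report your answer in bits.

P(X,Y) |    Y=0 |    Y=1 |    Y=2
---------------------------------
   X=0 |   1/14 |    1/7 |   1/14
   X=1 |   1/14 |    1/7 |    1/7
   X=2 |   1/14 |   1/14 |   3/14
I(X;Y) = 0.0689 bits

Mutual information has multiple equivalent forms:
- I(X;Y) = H(X) - H(X|Y)
- I(X;Y) = H(Y) - H(Y|X)
- I(X;Y) = H(X) + H(Y) - H(X,Y)

Computing all quantities:
H(X) = 1.5774, H(Y) = 1.5306, H(X,Y) = 3.0391
H(X|Y) = 1.5085, H(Y|X) = 1.4617

Verification:
H(X) - H(X|Y) = 1.5774 - 1.5085 = 0.0689
H(Y) - H(Y|X) = 1.5306 - 1.4617 = 0.0689
H(X) + H(Y) - H(X,Y) = 1.5774 + 1.5306 - 3.0391 = 0.0689

All forms give I(X;Y) = 0.0689 bits. ✓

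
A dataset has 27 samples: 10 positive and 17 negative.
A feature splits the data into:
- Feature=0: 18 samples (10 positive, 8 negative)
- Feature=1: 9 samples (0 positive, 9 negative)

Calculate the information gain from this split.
0.2902 bits

Information Gain = H(Y) - H(Y|Feature)

Before split:
P(positive) = 10/27 = 0.3704
H(Y) = 0.9510 bits

After split:
Feature=0: H = 0.9911 bits (weight = 18/27)
Feature=1: H = 0.0000 bits (weight = 9/27)
H(Y|Feature) = (18/27)×0.9911 + (9/27)×0.0000 = 0.6607 bits

Information Gain = 0.9510 - 0.6607 = 0.2902 bits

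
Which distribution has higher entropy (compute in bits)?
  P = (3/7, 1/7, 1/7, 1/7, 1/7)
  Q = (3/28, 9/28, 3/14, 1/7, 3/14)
Q

Computing entropies in bits:
H(P) = 2.1281
H(Q) = 2.2251

Distribution Q has higher entropy.

Intuition: The distribution closer to uniform (more spread out) has higher entropy.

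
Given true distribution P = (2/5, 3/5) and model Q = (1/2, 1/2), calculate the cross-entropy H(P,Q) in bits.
1.0000 bits

Cross-entropy: H(P,Q) = -Σ p(x) log q(x)

Alternatively: H(P,Q) = H(P) + D_KL(P||Q)
H(P) = 0.9710 bits
D_KL(P||Q) = 0.0290 bits

H(P,Q) = 0.9710 + 0.0290 = 1.0000 bits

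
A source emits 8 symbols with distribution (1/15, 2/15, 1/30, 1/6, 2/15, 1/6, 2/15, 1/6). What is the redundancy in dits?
0.0363 dits

Redundancy measures how far a source is from maximum entropy:
R = H_max - H(X)

Maximum entropy for 8 symbols: H_max = log_10(8) = 0.9031 dits
Actual entropy: H(X) = 0.8667 dits
Redundancy: R = 0.9031 - 0.8667 = 0.0363 dits

This redundancy represents potential for compression: the source could be compressed by 0.0363 dits per symbol.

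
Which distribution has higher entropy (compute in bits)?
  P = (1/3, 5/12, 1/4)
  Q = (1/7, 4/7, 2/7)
P

Computing entropies in bits:
H(P) = 1.5546
H(Q) = 1.3788

Distribution P has higher entropy.

Intuition: The distribution closer to uniform (more spread out) has higher entropy.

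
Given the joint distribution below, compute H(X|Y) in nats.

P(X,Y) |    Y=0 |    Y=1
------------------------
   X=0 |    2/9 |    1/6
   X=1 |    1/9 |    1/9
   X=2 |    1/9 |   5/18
1.0341 nats

Using the chain rule: H(X|Y) = H(X,Y) - H(Y)

First, compute H(X,Y) = 1.7211 nats

Marginal P(Y) = (4/9, 5/9)
H(Y) = 0.6870 nats

H(X|Y) = H(X,Y) - H(Y) = 1.7211 - 0.6870 = 1.0341 nats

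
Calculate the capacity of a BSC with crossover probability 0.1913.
0.2958 bits

For a binary symmetric channel (BSC) with error probability p:
Capacity C = 1 - H(p) bits per symbol

where H(p) = -p log₂(p) - (1-p) log₂(1-p) is the binary entropy function.

H(0.1913) = 0.7042 bits
C = 1 - 0.7042 = 0.2958 bits per symbol

This means we can reliably transmit up to 0.2958 bits of information per channel use.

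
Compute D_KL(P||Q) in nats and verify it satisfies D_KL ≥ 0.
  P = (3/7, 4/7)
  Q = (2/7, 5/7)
0.0463 nats

KL divergence satisfies the Gibbs inequality: D_KL(P||Q) ≥ 0 for all distributions P, Q.

D_KL(P||Q) = Σ p(x) log(p(x)/q(x))
Term by term:
  x=0: 3/7 × log_e[(3/7)/(2/7)] = 0.1738
  x=1: 4/7 × log_e[(4/7)/(5/7)] = -0.1275
D_KL(P||Q) = 0.0463 nats

D_KL(P||Q) = 0.0463 ≥ 0 ✓

This non-negativity is a fundamental property: relative entropy cannot be negative because it measures how different Q is from P.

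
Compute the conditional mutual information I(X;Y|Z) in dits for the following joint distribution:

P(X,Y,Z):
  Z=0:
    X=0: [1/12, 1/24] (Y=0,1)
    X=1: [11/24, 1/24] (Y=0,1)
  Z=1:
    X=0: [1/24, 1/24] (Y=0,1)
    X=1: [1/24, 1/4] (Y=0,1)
0.0190 dits

Conditional mutual information: I(X;Y|Z) = H(X|Z) + H(Y|Z) - H(X,Y|Z)

H(Z) = 0.2873
H(X,Z) = 0.5094 → H(X|Z) = 0.2221
H(Y,Z) = 0.4802 → H(Y|Z) = 0.1929
H(X,Y,Z) = 0.6833 → H(X,Y|Z) = 0.3960

I(X;Y|Z) = 0.2221 + 0.1929 - 0.3960 = 0.0190 dits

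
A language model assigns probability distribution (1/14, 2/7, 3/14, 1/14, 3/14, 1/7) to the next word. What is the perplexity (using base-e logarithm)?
5.3288

Perplexity is e^H (or exp(H) for natural log).

First, H = -Σ p log p = 1.6731 nats
Perplexity = e^1.6731 = 5.3288

Interpretation: The model's uncertainty is equivalent to choosing uniformly among 5.3 options.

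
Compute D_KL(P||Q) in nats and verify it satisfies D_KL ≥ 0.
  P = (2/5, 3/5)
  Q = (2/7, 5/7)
0.0300 nats

KL divergence satisfies the Gibbs inequality: D_KL(P||Q) ≥ 0 for all distributions P, Q.

D_KL(P||Q) = Σ p(x) log(p(x)/q(x))
Term by term:
  x=0: 2/5 × log_e[(2/5)/(2/7)] = 0.1346
  x=1: 3/5 × log_e[(3/5)/(5/7)] = -0.1046
D_KL(P||Q) = 0.0300 nats

D_KL(P||Q) = 0.0300 ≥ 0 ✓

This non-negativity is a fundamental property: relative entropy cannot be negative because it measures how different Q is from P.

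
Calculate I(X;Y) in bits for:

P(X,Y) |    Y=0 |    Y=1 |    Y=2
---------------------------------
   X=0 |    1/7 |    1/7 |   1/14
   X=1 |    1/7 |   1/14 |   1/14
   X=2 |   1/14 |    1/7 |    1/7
0.0617 bits

Mutual information: I(X;Y) = H(X) + H(Y) - H(X,Y)

Marginals:
P(X) = (5/14, 2/7, 5/14), H(X) = 1.5774 bits
P(Y) = (5/14, 5/14, 2/7), H(Y) = 1.5774 bits

Joint entropy: H(X,Y) = 3.0931 bits

I(X;Y) = 1.5774 + 1.5774 - 3.0931 = 0.0617 bits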